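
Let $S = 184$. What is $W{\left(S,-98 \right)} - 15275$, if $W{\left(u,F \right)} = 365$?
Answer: $-14910$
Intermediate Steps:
$W{\left(S,-98 \right)} - 15275 = 365 - 15275 = -14910$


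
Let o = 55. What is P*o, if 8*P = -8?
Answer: -55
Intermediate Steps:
P = -1 (P = (⅛)*(-8) = -1)
P*o = -1*55 = -55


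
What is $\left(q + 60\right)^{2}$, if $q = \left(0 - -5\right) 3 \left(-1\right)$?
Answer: $2025$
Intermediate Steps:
$q = -15$ ($q = \left(0 + 5\right) \left(-3\right) = 5 \left(-3\right) = -15$)
$\left(q + 60\right)^{2} = \left(-15 + 60\right)^{2} = 45^{2} = 2025$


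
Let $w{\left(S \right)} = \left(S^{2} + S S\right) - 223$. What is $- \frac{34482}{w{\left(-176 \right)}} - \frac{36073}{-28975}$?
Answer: $\frac{1227634267}{1788597775} \approx 0.68637$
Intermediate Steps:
$w{\left(S \right)} = -223 + 2 S^{2}$ ($w{\left(S \right)} = \left(S^{2} + S^{2}\right) - 223 = 2 S^{2} - 223 = -223 + 2 S^{2}$)
$- \frac{34482}{w{\left(-176 \right)}} - \frac{36073}{-28975} = - \frac{34482}{-223 + 2 \left(-176\right)^{2}} - \frac{36073}{-28975} = - \frac{34482}{-223 + 2 \cdot 30976} - - \frac{36073}{28975} = - \frac{34482}{-223 + 61952} + \frac{36073}{28975} = - \frac{34482}{61729} + \frac{36073}{28975} = \frac{1227634267}{1788597775}$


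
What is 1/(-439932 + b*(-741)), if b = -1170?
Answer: 1/427038 ≈ 2.3417e-6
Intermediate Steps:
1/(-439932 + b*(-741)) = 1/(-439932 - 1170*(-741)) = 1/(-439932 + 866970) = 1/427038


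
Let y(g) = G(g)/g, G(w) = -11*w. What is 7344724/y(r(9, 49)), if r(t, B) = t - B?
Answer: -7344724/11 ≈ -6.6770e+5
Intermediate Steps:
y(g) = -11 (y(g) = (-11*g)/g = -11)
7344724/y(r(9, 49)) = 7344724/(-11) = 7344724*(-1/11) = -7344724/11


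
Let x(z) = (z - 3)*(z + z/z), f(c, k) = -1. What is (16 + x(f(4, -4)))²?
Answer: 256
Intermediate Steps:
x(z) = (1 + z)*(-3 + z) (x(z) = (-3 + z)*(z + 1) = (-3 + z)*(1 + z) = (1 + z)*(-3 + z))
(16 + x(f(4, -4)))² = (16 + (-3 + (-1)² - 2*(-1)))² = (16 + (-3 + 1 + 2))² = (16 + 0)² = 16² = 256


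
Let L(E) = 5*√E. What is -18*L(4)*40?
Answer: -7200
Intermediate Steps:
-18*L(4)*40 = -90*√4*40 = -90*2*40 = -18*10*40 = -180*40 = -7200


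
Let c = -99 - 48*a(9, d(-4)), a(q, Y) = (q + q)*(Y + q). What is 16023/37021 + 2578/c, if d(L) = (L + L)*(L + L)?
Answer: 916748795/2338653591 ≈ 0.39200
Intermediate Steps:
d(L) = 4*L² (d(L) = (2*L)*(2*L) = 4*L²)
a(q, Y) = 2*q*(Y + q) (a(q, Y) = (2*q)*(Y + q) = 2*q*(Y + q))
c = -63171 (c = -99 - 96*9*(4*(-4)² + 9) = -99 - 96*9*(4*16 + 9) = -99 - 96*9*(64 + 9) = -99 - 96*9*73 = -99 - 48*1314 = -99 - 63072 = -63171)
16023/37021 + 2578/c = 16023/37021 + 2578/(-63171) = 16023*(1/37021) + 2578*(-1/63171) = 16023/37021 - 2578/63171 = 916748795/2338653591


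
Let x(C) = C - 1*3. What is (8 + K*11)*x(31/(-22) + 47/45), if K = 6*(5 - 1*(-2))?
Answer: -156557/99 ≈ -1581.4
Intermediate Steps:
K = 42 (K = 6*(5 + 2) = 6*7 = 42)
x(C) = -3 + C (x(C) = C - 3 = -3 + C)
(8 + K*11)*x(31/(-22) + 47/45) = (8 + 42*11)*(-3 + (31/(-22) + 47/45)) = (8 + 462)*(-3 + (31*(-1/22) + 47*(1/45))) = 470*(-3 + (-31/22 + 47/45)) = 470*(-3 - 361/990) = 470*(-3331/990) = -156557/99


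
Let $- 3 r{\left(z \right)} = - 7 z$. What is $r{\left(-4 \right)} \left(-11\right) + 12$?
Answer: $\frac{344}{3} \approx 114.67$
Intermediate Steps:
$r{\left(z \right)} = \frac{7 z}{3}$ ($r{\left(z \right)} = - \frac{\left(-7\right) z}{3} = \frac{7 z}{3}$)
$r{\left(-4 \right)} \left(-11\right) + 12 = \frac{7}{3} \left(-4\right) \left(-11\right) + 12 = \left(- \frac{28}{3}\right) \left(-11\right) + 12 = \frac{308}{3} + 12 = \frac{344}{3}$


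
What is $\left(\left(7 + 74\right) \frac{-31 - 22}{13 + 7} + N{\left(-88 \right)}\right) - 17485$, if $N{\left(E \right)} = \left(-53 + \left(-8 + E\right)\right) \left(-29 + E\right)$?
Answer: $- \frac{5333}{20} \approx -266.65$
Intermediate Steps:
$N{\left(E \right)} = \left(-61 + E\right) \left(-29 + E\right)$
$\left(\left(7 + 74\right) \frac{-31 - 22}{13 + 7} + N{\left(-88 \right)}\right) - 17485 = \left(\left(7 + 74\right) \frac{-31 - 22}{13 + 7} + \left(1769 + \left(-88\right)^{2} - -7920\right)\right) - 17485 = \left(81 \left(- \frac{53}{20}\right) + \left(1769 + 7744 + 7920\right)\right) - 17485 = \left(81 \left(\left(-53\right) \frac{1}{20}\right) + 17433\right) - 17485 = \left(81 \left(- \frac{53}{20}\right) + 17433\right) - 17485 = \left(- \frac{4293}{20} + 17433\right) - 17485 = \frac{344367}{20} - 17485 = - \frac{5333}{20}$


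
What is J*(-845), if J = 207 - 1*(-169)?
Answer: -317720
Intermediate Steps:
J = 376 (J = 207 + 169 = 376)
J*(-845) = 376*(-845) = -317720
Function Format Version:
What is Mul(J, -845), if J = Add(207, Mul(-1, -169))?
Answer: -317720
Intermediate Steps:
J = 376 (J = Add(207, 169) = 376)
Mul(J, -845) = Mul(376, -845) = -317720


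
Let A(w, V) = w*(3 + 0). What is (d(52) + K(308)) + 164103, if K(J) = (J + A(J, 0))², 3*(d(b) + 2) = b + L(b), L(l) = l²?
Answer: 5048531/3 ≈ 1.6828e+6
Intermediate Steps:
d(b) = -2 + b/3 + b²/3 (d(b) = -2 + (b + b²)/3 = -2 + (b/3 + b²/3) = -2 + b/3 + b²/3)
A(w, V) = 3*w (A(w, V) = w*3 = 3*w)
K(J) = 16*J² (K(J) = (J + 3*J)² = (4*J)² = 16*J²)
(d(52) + K(308)) + 164103 = ((-2 + (⅓)*52 + (⅓)*52²) + 16*308²) + 164103 = ((-2 + 52/3 + (⅓)*2704) + 16*94864) + 164103 = ((-2 + 52/3 + 2704/3) + 1517824) + 164103 = (2750/3 + 1517824) + 164103 = 4556222/3 + 164103 = 5048531/3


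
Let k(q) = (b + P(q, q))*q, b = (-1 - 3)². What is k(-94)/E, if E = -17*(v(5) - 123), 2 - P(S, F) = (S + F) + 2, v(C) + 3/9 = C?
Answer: -3384/355 ≈ -9.5324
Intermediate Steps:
b = 16 (b = (-4)² = 16)
v(C) = -⅓ + C
P(S, F) = -F - S (P(S, F) = 2 - ((S + F) + 2) = 2 - ((F + S) + 2) = 2 - (2 + F + S) = 2 + (-2 - F - S) = -F - S)
E = 6035/3 (E = -17*((-⅓ + 5) - 123) = -17*(14/3 - 123) = -17*(-355/3) = 6035/3 ≈ 2011.7)
k(q) = q*(16 - 2*q) (k(q) = (16 + (-q - q))*q = (16 - 2*q)*q = q*(16 - 2*q))
k(-94)/E = (2*(-94)*(8 - 1*(-94)))/(6035/3) = (2*(-94)*(8 + 94))*(3/6035) = (2*(-94)*102)*(3/6035) = -19176*3/6035 = -3384/355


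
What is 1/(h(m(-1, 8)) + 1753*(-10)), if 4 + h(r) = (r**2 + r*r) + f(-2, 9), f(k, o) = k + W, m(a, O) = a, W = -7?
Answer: -1/17541 ≈ -5.7009e-5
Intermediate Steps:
f(k, o) = -7 + k (f(k, o) = k - 7 = -7 + k)
h(r) = -13 + 2*r**2 (h(r) = -4 + ((r**2 + r*r) + (-7 - 2)) = -4 + ((r**2 + r**2) - 9) = -4 + (2*r**2 - 9) = -4 + (-9 + 2*r**2) = -13 + 2*r**2)
1/(h(m(-1, 8)) + 1753*(-10)) = 1/((-13 + 2*(-1)**2) + 1753*(-10)) = 1/((-13 + 2*1) - 17530) = 1/((-13 + 2) - 17530) = 1/(-11 - 17530) = 1/(-17541) = -1/17541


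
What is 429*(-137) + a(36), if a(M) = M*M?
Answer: -57477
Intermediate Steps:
a(M) = M²
429*(-137) + a(36) = 429*(-137) + 36² = -58773 + 1296 = -57477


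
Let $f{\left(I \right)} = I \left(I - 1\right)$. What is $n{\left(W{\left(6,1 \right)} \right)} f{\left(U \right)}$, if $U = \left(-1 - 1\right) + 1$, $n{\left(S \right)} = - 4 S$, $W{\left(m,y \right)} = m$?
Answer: $-48$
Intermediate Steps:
$U = -1$ ($U = -2 + 1 = -1$)
$f{\left(I \right)} = I \left(-1 + I\right)$
$n{\left(W{\left(6,1 \right)} \right)} f{\left(U \right)} = \left(-4\right) 6 \left(- (-1 - 1)\right) = - 24 \left(\left(-1\right) \left(-2\right)\right) = \left(-24\right) 2 = -48$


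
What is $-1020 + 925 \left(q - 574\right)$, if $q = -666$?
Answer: $-1148020$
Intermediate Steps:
$-1020 + 925 \left(q - 574\right) = -1020 + 925 \left(-666 - 574\right) = -1020 + 925 \left(-1240\right) = -1020 - 1147000 = -1148020$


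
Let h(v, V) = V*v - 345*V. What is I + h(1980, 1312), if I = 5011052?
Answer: 7156172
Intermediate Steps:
h(v, V) = -345*V + V*v
I + h(1980, 1312) = 5011052 + 1312*(-345 + 1980) = 5011052 + 1312*1635 = 5011052 + 2145120 = 7156172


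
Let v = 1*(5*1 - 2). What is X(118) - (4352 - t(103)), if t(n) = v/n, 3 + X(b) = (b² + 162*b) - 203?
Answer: 2933649/103 ≈ 28482.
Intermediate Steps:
X(b) = -206 + b² + 162*b (X(b) = -3 + ((b² + 162*b) - 203) = -3 + (-203 + b² + 162*b) = -206 + b² + 162*b)
v = 3 (v = 1*(5 - 2) = 1*3 = 3)
t(n) = 3/n
X(118) - (4352 - t(103)) = (-206 + 118² + 162*118) - (4352 - 3/103) = (-206 + 13924 + 19116) - (4352 - 3/103) = 32834 - (4352 - 1*3/103) = 32834 - (4352 - 3/103) = 32834 - 1*448253/103 = 32834 - 448253/103 = 2933649/103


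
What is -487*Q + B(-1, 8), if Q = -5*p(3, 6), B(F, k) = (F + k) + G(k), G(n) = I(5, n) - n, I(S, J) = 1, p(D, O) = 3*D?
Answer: 21915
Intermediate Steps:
G(n) = 1 - n
B(F, k) = 1 + F (B(F, k) = (F + k) + (1 - k) = 1 + F)
Q = -45 (Q = -15*3 = -5*9 = -45)
-487*Q + B(-1, 8) = -487*(-45) + (1 - 1) = 21915 + 0 = 21915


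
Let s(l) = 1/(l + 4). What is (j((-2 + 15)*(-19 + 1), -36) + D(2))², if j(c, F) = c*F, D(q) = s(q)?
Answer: 2554797025/36 ≈ 7.0967e+7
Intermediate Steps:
s(l) = 1/(4 + l)
D(q) = 1/(4 + q)
j(c, F) = F*c
(j((-2 + 15)*(-19 + 1), -36) + D(2))² = (-36*(-2 + 15)*(-19 + 1) + 1/(4 + 2))² = (-468*(-18) + 1/6)² = (-36*(-234) + ⅙)² = (8424 + ⅙)² = (50545/6)² = 2554797025/36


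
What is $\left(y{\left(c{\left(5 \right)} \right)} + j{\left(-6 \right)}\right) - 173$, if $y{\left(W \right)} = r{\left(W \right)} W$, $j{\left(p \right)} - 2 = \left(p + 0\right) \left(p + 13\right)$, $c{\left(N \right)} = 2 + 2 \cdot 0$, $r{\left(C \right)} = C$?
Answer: $-209$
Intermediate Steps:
$c{\left(N \right)} = 2$ ($c{\left(N \right)} = 2 + 0 = 2$)
$j{\left(p \right)} = 2 + p \left(13 + p\right)$ ($j{\left(p \right)} = 2 + \left(p + 0\right) \left(p + 13\right) = 2 + p \left(13 + p\right)$)
$y{\left(W \right)} = W^{2}$ ($y{\left(W \right)} = W W = W^{2}$)
$\left(y{\left(c{\left(5 \right)} \right)} + j{\left(-6 \right)}\right) - 173 = \left(2^{2} + \left(2 + \left(-6\right)^{2} + 13 \left(-6\right)\right)\right) - 173 = \left(4 + \left(2 + 36 - 78\right)\right) - 173 = \left(4 - 40\right) - 173 = -36 - 173 = -209$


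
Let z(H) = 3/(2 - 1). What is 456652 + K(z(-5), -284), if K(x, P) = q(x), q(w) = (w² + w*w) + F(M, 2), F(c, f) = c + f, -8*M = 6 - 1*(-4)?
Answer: 1826683/4 ≈ 4.5667e+5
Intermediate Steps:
M = -5/4 (M = -(6 - 1*(-4))/8 = -(6 + 4)/8 = -⅛*10 = -5/4 ≈ -1.2500)
z(H) = 3 (z(H) = 3/1 = 3*1 = 3)
q(w) = ¾ + 2*w² (q(w) = (w² + w*w) + (-5/4 + 2) = (w² + w²) + ¾ = 2*w² + ¾ = ¾ + 2*w²)
K(x, P) = ¾ + 2*x²
456652 + K(z(-5), -284) = 456652 + (¾ + 2*3²) = 456652 + (¾ + 2*9) = 456652 + (¾ + 18) = 456652 + 75/4 = 1826683/4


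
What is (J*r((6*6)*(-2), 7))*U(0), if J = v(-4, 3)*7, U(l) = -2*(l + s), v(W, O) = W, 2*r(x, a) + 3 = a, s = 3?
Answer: 336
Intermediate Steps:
r(x, a) = -3/2 + a/2
U(l) = -6 - 2*l (U(l) = -2*(l + 3) = -2*(3 + l) = -6 - 2*l)
J = -28 (J = -4*7 = -28)
(J*r((6*6)*(-2), 7))*U(0) = (-28*(-3/2 + (½)*7))*(-6 - 2*0) = (-28*(-3/2 + 7/2))*(-6 + 0) = -28*2*(-6) = -56*(-6) = 336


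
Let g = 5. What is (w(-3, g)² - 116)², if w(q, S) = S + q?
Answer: 12544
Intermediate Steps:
(w(-3, g)² - 116)² = ((5 - 3)² - 116)² = (2² - 116)² = (4 - 116)² = (-112)² = 12544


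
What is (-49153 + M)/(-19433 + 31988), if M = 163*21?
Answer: -9146/2511 ≈ -3.6424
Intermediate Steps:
M = 3423
(-49153 + M)/(-19433 + 31988) = (-49153 + 3423)/(-19433 + 31988) = -45730/12555 = -45730*1/12555 = -9146/2511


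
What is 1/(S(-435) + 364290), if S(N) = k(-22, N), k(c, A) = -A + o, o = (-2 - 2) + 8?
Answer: 1/364729 ≈ 2.7418e-6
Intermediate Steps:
o = 4 (o = -4 + 8 = 4)
k(c, A) = 4 - A (k(c, A) = -A + 4 = 4 - A)
S(N) = 4 - N
1/(S(-435) + 364290) = 1/((4 - 1*(-435)) + 364290) = 1/((4 + 435) + 364290) = 1/(439 + 364290) = 1/364729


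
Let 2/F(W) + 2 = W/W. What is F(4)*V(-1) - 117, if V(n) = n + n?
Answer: -113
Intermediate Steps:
V(n) = 2*n
F(W) = -2 (F(W) = 2/(-2 + W/W) = 2/(-2 + 1) = 2/(-1) = 2*(-1) = -2)
F(4)*V(-1) - 117 = -4*(-1) - 117 = -2*(-2) - 117 = 4 - 117 = -113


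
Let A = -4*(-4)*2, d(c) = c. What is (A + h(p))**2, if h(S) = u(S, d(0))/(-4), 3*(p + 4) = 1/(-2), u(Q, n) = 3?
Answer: 15625/16 ≈ 976.56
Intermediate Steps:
A = 32 (A = 16*2 = 32)
p = -25/6 (p = -4 + (1/3)/(-2) = -4 + (1/3)*(-1/2) = -4 - 1/6 = -25/6 ≈ -4.1667)
h(S) = -3/4 (h(S) = 3/(-4) = 3*(-1/4) = -3/4)
(A + h(p))**2 = (32 - 3/4)**2 = (125/4)**2 = 15625/16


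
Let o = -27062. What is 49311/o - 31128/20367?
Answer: -615567691/183723918 ≈ -3.3505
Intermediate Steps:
49311/o - 31128/20367 = 49311/(-27062) - 31128/20367 = 49311*(-1/27062) - 31128*1/20367 = -49311/27062 - 10376/6789 = -615567691/183723918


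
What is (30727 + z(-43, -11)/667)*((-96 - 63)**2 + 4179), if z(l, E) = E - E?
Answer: 905217420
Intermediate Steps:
z(l, E) = 0
(30727 + z(-43, -11)/667)*((-96 - 63)**2 + 4179) = (30727 + 0/667)*((-96 - 63)**2 + 4179) = (30727 + 0*(1/667))*((-159)**2 + 4179) = (30727 + 0)*(25281 + 4179) = 30727*29460 = 905217420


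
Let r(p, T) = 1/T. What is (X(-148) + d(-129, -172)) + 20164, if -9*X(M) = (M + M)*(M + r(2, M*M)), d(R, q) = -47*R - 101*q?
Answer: 2866127/74 ≈ 38731.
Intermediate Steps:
d(R, q) = -101*q - 47*R
X(M) = -2*M*(M + M⁻²)/9 (X(M) = -(M + M)*(M + 1/(M*M))/9 = -2*M*(M + 1/(M²))/9 = -2*M*(M + M⁻²)/9)
(X(-148) + d(-129, -172)) + 20164 = ((2/9)*(-1 - 1*(-148)³)/(-148) + (-101*(-172) - 47*(-129))) + 20164 = ((2/9)*(-1/148)*(-1 - 1*(-3241792)) + (17372 + 6063)) + 20164 = ((2/9)*(-1/148)*(-1 + 3241792) + 23435) + 20164 = ((2/9)*(-1/148)*3241791 + 23435) + 20164 = (-360199/74 + 23435) + 20164 = 1373991/74 + 20164 = 2866127/74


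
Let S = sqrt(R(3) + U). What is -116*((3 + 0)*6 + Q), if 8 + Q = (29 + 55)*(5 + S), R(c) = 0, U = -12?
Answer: -49880 - 19488*I*sqrt(3) ≈ -49880.0 - 33754.0*I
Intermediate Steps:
S = 2*I*sqrt(3) (S = sqrt(0 - 12) = sqrt(-12) = 2*I*sqrt(3) ≈ 3.4641*I)
Q = 412 + 168*I*sqrt(3) (Q = -8 + (29 + 55)*(5 + 2*I*sqrt(3)) = -8 + 84*(5 + 2*I*sqrt(3)) = -8 + (420 + 168*I*sqrt(3)) = 412 + 168*I*sqrt(3) ≈ 412.0 + 290.98*I)
-116*((3 + 0)*6 + Q) = -116*((3 + 0)*6 + (412 + 168*I*sqrt(3))) = -116*(3*6 + (412 + 168*I*sqrt(3))) = -116*(18 + (412 + 168*I*sqrt(3))) = -116*(430 + 168*I*sqrt(3)) = -49880 - 19488*I*sqrt(3)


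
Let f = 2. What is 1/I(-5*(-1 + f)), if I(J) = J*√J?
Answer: I*√5/25 ≈ 0.089443*I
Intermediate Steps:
I(J) = J^(3/2)
1/I(-5*(-1 + f)) = 1/((-5*(-1 + 2))^(3/2)) = 1/((-5*1)^(3/2)) = 1/((-5)^(3/2)) = 1/(-5*I*√5) = I*√5/25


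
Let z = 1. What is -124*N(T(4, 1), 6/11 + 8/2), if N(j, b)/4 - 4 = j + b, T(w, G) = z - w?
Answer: -30256/11 ≈ -2750.5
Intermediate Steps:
T(w, G) = 1 - w
N(j, b) = 16 + 4*b + 4*j (N(j, b) = 16 + 4*(j + b) = 16 + 4*(b + j) = 16 + (4*b + 4*j) = 16 + 4*b + 4*j)
-124*N(T(4, 1), 6/11 + 8/2) = -124*(16 + 4*(6/11 + 8/2) + 4*(1 - 1*4)) = -124*(16 + 4*(6*(1/11) + 8*(½)) + 4*(1 - 4)) = -124*(16 + 4*(6/11 + 4) + 4*(-3)) = -124*(16 + 4*(50/11) - 12) = -124*(16 + 200/11 - 12) = -124*244/11 = -30256/11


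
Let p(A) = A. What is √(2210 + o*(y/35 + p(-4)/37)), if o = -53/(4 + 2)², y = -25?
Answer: √5339888211/1554 ≈ 47.023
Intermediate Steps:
o = -53/36 (o = -53/(6²) = -53/36 ≈ -1.4722)
√(2210 + o*(y/35 + p(-4)/37)) = √(2210 - 53*(-25/35 - 4/37)/36) = √(2210 - 53*(-25*1/35 - 4*1/37)/36) = √(2210 - 53*(-5/7 - 4/37)/36) = √(2210 - 53/36*(-213/259)) = √(2210 + 3763/3108) = √(6872443/3108) = √5339888211/1554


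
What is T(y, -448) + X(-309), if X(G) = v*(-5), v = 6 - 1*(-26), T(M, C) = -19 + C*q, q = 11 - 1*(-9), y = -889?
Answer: -9139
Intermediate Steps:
q = 20 (q = 11 + 9 = 20)
T(M, C) = -19 + 20*C (T(M, C) = -19 + C*20 = -19 + 20*C)
v = 32 (v = 6 + 26 = 32)
X(G) = -160 (X(G) = 32*(-5) = -160)
T(y, -448) + X(-309) = (-19 + 20*(-448)) - 160 = (-19 - 8960) - 160 = -8979 - 160 = -9139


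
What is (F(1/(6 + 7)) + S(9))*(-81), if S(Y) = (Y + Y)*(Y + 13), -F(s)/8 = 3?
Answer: -30132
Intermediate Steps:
F(s) = -24 (F(s) = -8*3 = -24)
S(Y) = 2*Y*(13 + Y) (S(Y) = (2*Y)*(13 + Y) = 2*Y*(13 + Y))
(F(1/(6 + 7)) + S(9))*(-81) = (-24 + 2*9*(13 + 9))*(-81) = (-24 + 2*9*22)*(-81) = (-24 + 396)*(-81) = 372*(-81) = -30132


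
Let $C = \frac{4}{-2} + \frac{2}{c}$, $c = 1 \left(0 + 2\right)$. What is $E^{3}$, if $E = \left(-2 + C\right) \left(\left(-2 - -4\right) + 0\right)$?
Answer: $-216$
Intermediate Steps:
$c = 2$ ($c = 1 \cdot 2 = 2$)
$C = -1$ ($C = \frac{4}{-2} + \frac{2}{2} = 4 \left(- \frac{1}{2}\right) + 2 \cdot \frac{1}{2} = -2 + 1 = -1$)
$E = -6$ ($E = \left(-2 - 1\right) \left(\left(-2 - -4\right) + 0\right) = - 3 \left(\left(-2 + 4\right) + 0\right) = - 3 \left(2 + 0\right) = \left(-3\right) 2 = -6$)
$E^{3} = \left(-6\right)^{3} = -216$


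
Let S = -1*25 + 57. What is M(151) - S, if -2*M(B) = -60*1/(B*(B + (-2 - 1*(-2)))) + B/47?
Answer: -72025539/2143294 ≈ -33.605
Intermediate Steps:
S = 32 (S = -25 + 57 = 32)
M(B) = 30/B² - B/94 (M(B) = -(-60*1/(B*(B + (-2 - 1*(-2)))) + B/47)/2 = -(-60*1/(B*(B + (-2 + 2))) + B*(1/47))/2 = -(-60*1/(B*(B + 0)) + B/47)/2 = -(-60/B² + B/47)/2 = 30/B² - B/94)
M(151) - S = (30/151² - 1/94*151) - 1*32 = (30*(1/22801) - 151/94) - 32 = (30/22801 - 151/94) - 32 = -3440131/2143294 - 32 = -72025539/2143294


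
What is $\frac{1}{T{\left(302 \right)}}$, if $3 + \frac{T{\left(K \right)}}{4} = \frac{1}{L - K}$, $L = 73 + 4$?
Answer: $- \frac{225}{2704} \approx -0.08321$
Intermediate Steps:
$L = 77$
$T{\left(K \right)} = -12 + \frac{4}{77 - K}$
$\frac{1}{T{\left(302 \right)}} = \frac{1}{4 \frac{1}{-77 + 302} \left(230 - 906\right)} = \frac{1}{4 \cdot \frac{1}{225} \left(230 - 906\right)} = \frac{1}{4 \cdot \frac{1}{225} \left(-676\right)} = \frac{1}{- \frac{2704}{225}} = - \frac{225}{2704}$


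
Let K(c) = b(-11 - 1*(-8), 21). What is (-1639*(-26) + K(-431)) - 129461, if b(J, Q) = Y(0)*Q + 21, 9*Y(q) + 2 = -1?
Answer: -86833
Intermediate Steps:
Y(q) = -1/3 (Y(q) = -2/9 + (1/9)*(-1) = -2/9 - 1/9 = -1/3)
b(J, Q) = 21 - Q/3 (b(J, Q) = -Q/3 + 21 = 21 - Q/3)
K(c) = 14 (K(c) = 21 - 1/3*21 = 21 - 7 = 14)
(-1639*(-26) + K(-431)) - 129461 = (-1639*(-26) + 14) - 129461 = (42614 + 14) - 129461 = 42628 - 129461 = -86833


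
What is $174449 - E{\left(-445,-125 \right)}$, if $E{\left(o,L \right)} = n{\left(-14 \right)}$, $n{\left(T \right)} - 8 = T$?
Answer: $174455$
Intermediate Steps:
$n{\left(T \right)} = 8 + T$
$E{\left(o,L \right)} = -6$ ($E{\left(o,L \right)} = 8 - 14 = -6$)
$174449 - E{\left(-445,-125 \right)} = 174449 - -6 = 174449 + 6 = 174455$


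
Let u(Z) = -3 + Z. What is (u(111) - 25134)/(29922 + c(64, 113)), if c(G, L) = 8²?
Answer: -12513/14993 ≈ -0.83459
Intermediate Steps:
c(G, L) = 64
(u(111) - 25134)/(29922 + c(64, 113)) = ((-3 + 111) - 25134)/(29922 + 64) = (108 - 25134)/29986 = -25026*1/29986 = -12513/14993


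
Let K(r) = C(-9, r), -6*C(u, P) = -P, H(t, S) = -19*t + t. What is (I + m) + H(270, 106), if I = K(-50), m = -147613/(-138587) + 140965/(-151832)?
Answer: -307308924531637/63125824152 ≈ -4868.2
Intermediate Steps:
H(t, S) = -18*t
m = 2876460561/21041941384 (m = -147613*(-1/138587) + 140965*(-1/151832) = 147613/138587 - 140965/151832 = 2876460561/21041941384 ≈ 0.13670)
C(u, P) = P/6 (C(u, P) = -(-1)*P/6 = P/6)
K(r) = r/6
I = -25/3 (I = (⅙)*(-50) = -25/3 ≈ -8.3333)
(I + m) + H(270, 106) = (-25/3 + 2876460561/21041941384) - 18*270 = -517419152917/63125824152 - 4860 = -307308924531637/63125824152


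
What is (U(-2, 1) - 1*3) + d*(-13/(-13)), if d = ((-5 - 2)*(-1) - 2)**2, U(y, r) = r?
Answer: 23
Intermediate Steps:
d = 25 (d = (-7*(-1) - 2)**2 = (7 - 2)**2 = 5**2 = 25)
(U(-2, 1) - 1*3) + d*(-13/(-13)) = (1 - 1*3) + 25*(-13/(-13)) = (1 - 3) + 25*(-13*(-1/13)) = -2 + 25*1 = -2 + 25 = 23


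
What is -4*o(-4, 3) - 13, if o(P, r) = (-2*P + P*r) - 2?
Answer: 11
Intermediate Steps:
o(P, r) = -2 - 2*P + P*r
-4*o(-4, 3) - 13 = -4*(-2 - 2*(-4) - 4*3) - 13 = -4*(-2 + 8 - 12) - 13 = -4*(-6) - 13 = 24 - 13 = 11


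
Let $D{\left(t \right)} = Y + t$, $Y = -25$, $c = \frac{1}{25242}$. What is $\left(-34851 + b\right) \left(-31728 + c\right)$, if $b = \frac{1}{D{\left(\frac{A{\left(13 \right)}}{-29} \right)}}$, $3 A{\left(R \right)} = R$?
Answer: $\frac{20356741474104375}{18409832} \approx 1.1058 \cdot 10^{9}$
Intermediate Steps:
$A{\left(R \right)} = \frac{R}{3}$
$c = \frac{1}{25242} \approx 3.9616 \cdot 10^{-5}$
$D{\left(t \right)} = -25 + t$
$b = - \frac{87}{2188}$ ($b = \frac{1}{-25 + \frac{\frac{1}{3} \cdot 13}{-29}} = \frac{1}{-25 + \frac{13}{3} \left(- \frac{1}{29}\right)} = \frac{1}{-25 - \frac{13}{87}} = \frac{1}{- \frac{2188}{87}} = - \frac{87}{2188} \approx -0.039762$)
$\left(-34851 + b\right) \left(-31728 + c\right) = \left(-34851 - \frac{87}{2188}\right) \left(-31728 + \frac{1}{25242}\right) = \left(- \frac{76254075}{2188}\right) \left(- \frac{800878175}{25242}\right) = \frac{20356741474104375}{18409832}$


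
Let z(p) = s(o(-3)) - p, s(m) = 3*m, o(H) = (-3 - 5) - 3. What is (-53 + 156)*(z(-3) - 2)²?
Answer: 105472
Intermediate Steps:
o(H) = -11 (o(H) = -8 - 3 = -11)
z(p) = -33 - p (z(p) = 3*(-11) - p = -33 - p)
(-53 + 156)*(z(-3) - 2)² = (-53 + 156)*((-33 - 1*(-3)) - 2)² = 103*((-33 + 3) - 2)² = 103*(-30 - 2)² = 103*(-32)² = 103*1024 = 105472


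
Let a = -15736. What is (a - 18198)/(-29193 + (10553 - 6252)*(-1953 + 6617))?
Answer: -33934/20030671 ≈ -0.0016941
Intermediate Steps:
(a - 18198)/(-29193 + (10553 - 6252)*(-1953 + 6617)) = (-15736 - 18198)/(-29193 + (10553 - 6252)*(-1953 + 6617)) = -33934/(-29193 + 4301*4664) = -33934/(-29193 + 20059864) = -33934/20030671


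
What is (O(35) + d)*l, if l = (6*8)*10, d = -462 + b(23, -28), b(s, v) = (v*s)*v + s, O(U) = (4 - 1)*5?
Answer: 8451840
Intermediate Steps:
O(U) = 15 (O(U) = 3*5 = 15)
b(s, v) = s + s*v² (b(s, v) = (s*v)*v + s = s*v² + s = s + s*v²)
d = 17593 (d = -462 + 23*(1 + (-28)²) = -462 + 23*(1 + 784) = -462 + 23*785 = -462 + 18055 = 17593)
l = 480 (l = 48*10 = 480)
(O(35) + d)*l = (15 + 17593)*480 = 17608*480 = 8451840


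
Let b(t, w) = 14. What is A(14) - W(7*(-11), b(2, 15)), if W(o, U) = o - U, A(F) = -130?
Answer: -39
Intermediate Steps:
A(14) - W(7*(-11), b(2, 15)) = -130 - (7*(-11) - 1*14) = -130 - (-77 - 14) = -130 - 1*(-91) = -130 + 91 = -39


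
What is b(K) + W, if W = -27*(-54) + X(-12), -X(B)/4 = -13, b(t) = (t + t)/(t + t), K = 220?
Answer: 1511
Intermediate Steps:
b(t) = 1 (b(t) = (2*t)/((2*t)) = (2*t)*(1/(2*t)) = 1)
X(B) = 52 (X(B) = -4*(-13) = 52)
W = 1510 (W = -27*(-54) + 52 = 1458 + 52 = 1510)
b(K) + W = 1 + 1510 = 1511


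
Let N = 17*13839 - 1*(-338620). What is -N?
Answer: -573883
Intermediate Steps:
N = 573883 (N = 235263 + 338620 = 573883)
-N = -1*573883 = -573883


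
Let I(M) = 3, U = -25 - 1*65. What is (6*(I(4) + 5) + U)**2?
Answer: 1764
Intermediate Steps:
U = -90 (U = -25 - 65 = -90)
(6*(I(4) + 5) + U)**2 = (6*(3 + 5) - 90)**2 = (6*8 - 90)**2 = (48 - 90)**2 = (-42)**2 = 1764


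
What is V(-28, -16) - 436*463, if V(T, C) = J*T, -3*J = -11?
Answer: -605912/3 ≈ -2.0197e+5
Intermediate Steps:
J = 11/3 (J = -⅓*(-11) = 11/3 ≈ 3.6667)
V(T, C) = 11*T/3
V(-28, -16) - 436*463 = (11/3)*(-28) - 436*463 = -308/3 - 201868 = -605912/3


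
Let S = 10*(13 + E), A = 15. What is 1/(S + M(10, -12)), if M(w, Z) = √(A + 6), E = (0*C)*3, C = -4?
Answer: 130/16879 - √21/16879 ≈ 0.0074304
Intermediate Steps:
E = 0 (E = (0*(-4))*3 = 0*3 = 0)
S = 130 (S = 10*(13 + 0) = 10*13 = 130)
M(w, Z) = √21 (M(w, Z) = √(15 + 6) = √21)
1/(S + M(10, -12)) = 1/(130 + √21)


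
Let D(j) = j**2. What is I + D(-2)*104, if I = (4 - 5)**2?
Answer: 417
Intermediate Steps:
I = 1 (I = (-1)**2 = 1)
I + D(-2)*104 = 1 + (-2)**2*104 = 1 + 4*104 = 1 + 416 = 417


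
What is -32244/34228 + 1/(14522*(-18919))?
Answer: -2214692997355/2350964880926 ≈ -0.94204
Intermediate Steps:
-32244/34228 + 1/(14522*(-18919)) = -32244*1/34228 + (1/14522)*(-1/18919) = -8061/8557 - 1/274741718 = -2214692997355/2350964880926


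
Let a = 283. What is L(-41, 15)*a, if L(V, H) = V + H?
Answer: -7358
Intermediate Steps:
L(V, H) = H + V
L(-41, 15)*a = (15 - 41)*283 = -26*283 = -7358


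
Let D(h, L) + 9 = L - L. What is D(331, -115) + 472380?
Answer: 472371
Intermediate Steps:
D(h, L) = -9 (D(h, L) = -9 + (L - L) = -9 + 0 = -9)
D(331, -115) + 472380 = -9 + 472380 = 472371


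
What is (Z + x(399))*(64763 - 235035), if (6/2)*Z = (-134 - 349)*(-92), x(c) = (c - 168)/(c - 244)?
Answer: -390960006752/155 ≈ -2.5223e+9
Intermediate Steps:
x(c) = (-168 + c)/(-244 + c)
Z = 14812 (Z = ((-134 - 349)*(-92))/3 = (-483*(-92))/3 = (⅓)*44436 = 14812)
(Z + x(399))*(64763 - 235035) = (14812 + (-168 + 399)/(-244 + 399))*(64763 - 235035) = (14812 + 231/155)*(-170272) = (2296091/155)*(-170272) = -390960006752/155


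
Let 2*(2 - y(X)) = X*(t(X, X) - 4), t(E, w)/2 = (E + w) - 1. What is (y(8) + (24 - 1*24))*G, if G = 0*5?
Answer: 0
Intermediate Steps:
t(E, w) = -2 + 2*E + 2*w (t(E, w) = 2*((E + w) - 1) = 2*(-1 + E + w) = -2 + 2*E + 2*w)
G = 0
y(X) = 2 - X*(-6 + 4*X)/2 (y(X) = 2 - X*((-2 + 2*X + 2*X) - 4)/2 = 2 - X*((-2 + 4*X) - 4)/2 = 2 - X*(-6 + 4*X)/2)
(y(8) + (24 - 1*24))*G = ((2 - 2*8² + 3*8) + (24 - 1*24))*0 = ((2 - 2*64 + 24) + (24 - 24))*0 = ((2 - 128 + 24) + 0)*0 = (-102 + 0)*0 = -102*0 = 0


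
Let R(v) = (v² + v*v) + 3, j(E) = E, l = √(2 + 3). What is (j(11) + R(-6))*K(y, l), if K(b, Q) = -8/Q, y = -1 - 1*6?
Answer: -688*√5/5 ≈ -307.68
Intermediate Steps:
y = -7 (y = -1 - 6 = -7)
l = √5 ≈ 2.2361
R(v) = 3 + 2*v² (R(v) = (v² + v²) + 3 = 2*v² + 3 = 3 + 2*v²)
(j(11) + R(-6))*K(y, l) = (11 + (3 + 2*(-6)²))*(-8*√5/5) = (11 + (3 + 2*36))*(-8*√5/5) = (11 + (3 + 72))*(-8*√5/5) = (11 + 75)*(-8*√5/5) = 86*(-8*√5/5) = -688*√5/5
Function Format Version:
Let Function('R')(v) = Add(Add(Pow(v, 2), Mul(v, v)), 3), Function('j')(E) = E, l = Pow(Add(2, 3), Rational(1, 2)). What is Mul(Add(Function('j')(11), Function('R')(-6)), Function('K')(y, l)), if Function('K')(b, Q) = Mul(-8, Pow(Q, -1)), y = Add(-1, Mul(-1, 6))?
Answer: Mul(Rational(-688, 5), Pow(5, Rational(1, 2))) ≈ -307.68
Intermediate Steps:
y = -7 (y = Add(-1, -6) = -7)
l = Pow(5, Rational(1, 2)) ≈ 2.2361
Function('R')(v) = Add(3, Mul(2, Pow(v, 2))) (Function('R')(v) = Add(Add(Pow(v, 2), Pow(v, 2)), 3) = Add(Mul(2, Pow(v, 2)), 3) = Add(3, Mul(2, Pow(v, 2))))
Mul(Add(Function('j')(11), Function('R')(-6)), Function('K')(y, l)) = Mul(Add(11, Add(3, Mul(2, Pow(-6, 2)))), Mul(-8, Pow(Pow(5, Rational(1, 2)), -1))) = Mul(Add(11, Add(3, Mul(2, 36))), Mul(-8, Mul(Rational(1, 5), Pow(5, Rational(1, 2))))) = Mul(Add(11, Add(3, 72)), Mul(Rational(-8, 5), Pow(5, Rational(1, 2)))) = Mul(Add(11, 75), Mul(Rational(-8, 5), Pow(5, Rational(1, 2)))) = Mul(86, Mul(Rational(-8, 5), Pow(5, Rational(1, 2)))) = Mul(Rational(-688, 5), Pow(5, Rational(1, 2)))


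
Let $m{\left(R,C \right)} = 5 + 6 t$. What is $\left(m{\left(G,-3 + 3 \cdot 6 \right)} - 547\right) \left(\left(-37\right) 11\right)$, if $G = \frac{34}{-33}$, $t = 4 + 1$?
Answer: $208384$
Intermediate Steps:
$t = 5$
$G = - \frac{34}{33}$ ($G = 34 \left(- \frac{1}{33}\right) = - \frac{34}{33} \approx -1.0303$)
$m{\left(R,C \right)} = 35$ ($m{\left(R,C \right)} = 5 + 6 \cdot 5 = 5 + 30 = 35$)
$\left(m{\left(G,-3 + 3 \cdot 6 \right)} - 547\right) \left(\left(-37\right) 11\right) = \left(35 - 547\right) \left(\left(-37\right) 11\right) = \left(-512\right) \left(-407\right) = 208384$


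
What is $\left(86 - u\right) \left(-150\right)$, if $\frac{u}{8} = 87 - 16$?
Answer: $72300$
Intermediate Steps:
$u = 568$ ($u = 8 \left(87 - 16\right) = 8 \cdot 71 = 568$)
$\left(86 - u\right) \left(-150\right) = \left(86 - 568\right) \left(-150\right) = \left(-482\right) \left(-150\right) = 72300$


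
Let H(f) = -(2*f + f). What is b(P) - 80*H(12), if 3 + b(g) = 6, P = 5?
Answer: 2883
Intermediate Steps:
b(g) = 3 (b(g) = -3 + 6 = 3)
H(f) = -3*f
b(P) - 80*H(12) = 3 - (-240)*12 = 3 - 80*(-36) = 3 + 2880 = 2883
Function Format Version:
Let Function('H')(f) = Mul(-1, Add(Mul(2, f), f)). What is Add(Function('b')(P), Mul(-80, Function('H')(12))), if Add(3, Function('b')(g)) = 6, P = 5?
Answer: 2883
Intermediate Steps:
Function('b')(g) = 3 (Function('b')(g) = Add(-3, 6) = 3)
Function('H')(f) = Mul(-3, f) (Function('H')(f) = Mul(-1, Mul(3, f)) = Mul(-3, f))
Add(Function('b')(P), Mul(-80, Function('H')(12))) = Add(3, Mul(-80, Mul(-3, 12))) = Add(3, Mul(-80, -36)) = Add(3, 2880) = 2883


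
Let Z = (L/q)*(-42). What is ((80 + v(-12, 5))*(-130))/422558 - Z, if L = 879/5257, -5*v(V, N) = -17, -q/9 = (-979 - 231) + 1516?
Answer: -684793910/24276590937 ≈ -0.028208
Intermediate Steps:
q = -2754 (q = -9*((-979 - 231) + 1516) = -9*(-1210 + 1516) = -9*306 = -2754)
v(V, N) = 17/5 (v(V, N) = -⅕*(-17) = 17/5)
L = 879/5257 (L = 879*(1/5257) = 879/5257 ≈ 0.16721)
Z = 293/114903 (Z = ((879/5257)/(-2754))*(-42) = ((879/5257)*(-1/2754))*(-42) = -293/4825926*(-42) = 293/114903 ≈ 0.0025500)
((80 + v(-12, 5))*(-130))/422558 - Z = ((80 + 17/5)*(-130))/422558 - 1*293/114903 = ((417/5)*(-130))*(1/422558) - 293/114903 = -10842*1/422558 - 293/114903 = -5421/211279 - 293/114903 = -684793910/24276590937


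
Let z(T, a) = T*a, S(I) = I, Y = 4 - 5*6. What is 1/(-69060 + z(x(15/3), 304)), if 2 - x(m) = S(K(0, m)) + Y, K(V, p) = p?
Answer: -1/62068 ≈ -1.6111e-5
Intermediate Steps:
Y = -26 (Y = 4 - 30 = -26)
x(m) = 28 - m (x(m) = 2 - (m - 26) = 2 - (-26 + m) = 2 + (26 - m) = 28 - m)
1/(-69060 + z(x(15/3), 304)) = 1/(-69060 + (28 - 15/3)*304) = 1/(-69060 + (28 - 1*5)*304) = 1/(-69060 + (28 - 5)*304) = 1/(-69060 + 23*304) = 1/(-69060 + 6992) = 1/(-62068) = -1/62068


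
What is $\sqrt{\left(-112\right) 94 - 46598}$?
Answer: $i \sqrt{57126} \approx 239.01 i$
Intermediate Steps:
$\sqrt{\left(-112\right) 94 - 46598} = \sqrt{-10528 - 46598} = \sqrt{-57126} = i \sqrt{57126}$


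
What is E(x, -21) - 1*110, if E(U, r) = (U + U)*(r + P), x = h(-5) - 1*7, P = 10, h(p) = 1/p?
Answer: 242/5 ≈ 48.400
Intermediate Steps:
x = -36/5 (x = 1/(-5) - 1*7 = -1/5 - 7 = -36/5 ≈ -7.2000)
E(U, r) = 2*U*(10 + r) (E(U, r) = (U + U)*(r + 10) = (2*U)*(10 + r) = 2*U*(10 + r))
E(x, -21) - 1*110 = 2*(-36/5)*(10 - 21) - 1*110 = 2*(-36/5)*(-11) - 110 = 792/5 - 110 = 242/5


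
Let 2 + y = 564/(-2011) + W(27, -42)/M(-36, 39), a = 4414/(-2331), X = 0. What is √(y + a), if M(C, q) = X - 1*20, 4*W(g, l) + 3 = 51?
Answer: I*√291403356295135/7812735 ≈ 2.185*I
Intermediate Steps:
W(g, l) = 12 (W(g, l) = -¾ + (¼)*51 = -¾ + 51/4 = 12)
M(C, q) = -20 (M(C, q) = 0 - 1*20 = 0 - 20 = -20)
a = -4414/2331 (a = 4414*(-1/2331) = -4414/2331 ≈ -1.8936)
y = -28963/10055 (y = -2 + (564/(-2011) + 12/(-20)) = -2 + (564*(-1/2011) + 12*(-1/20)) = -2 + (-564/2011 - ⅗) = -2 - 8853/10055 = -28963/10055 ≈ -2.8805)
√(y + a) = √(-28963/10055 - 4414/2331) = √(-111895523/23438205) = I*√291403356295135/7812735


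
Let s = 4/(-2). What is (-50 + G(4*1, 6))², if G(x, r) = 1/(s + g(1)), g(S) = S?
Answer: 2601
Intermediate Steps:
s = -2 (s = 4*(-½) = -2)
G(x, r) = -1 (G(x, r) = 1/(-2 + 1) = 1/(-1) = -1)
(-50 + G(4*1, 6))² = (-50 - 1)² = (-51)² = 2601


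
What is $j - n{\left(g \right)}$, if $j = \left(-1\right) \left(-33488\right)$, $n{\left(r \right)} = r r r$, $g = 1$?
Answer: $33487$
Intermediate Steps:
$n{\left(r \right)} = r^{3}$ ($n{\left(r \right)} = r^{2} r = r^{3}$)
$j = 33488$
$j - n{\left(g \right)} = 33488 - 1^{3} = 33488 - 1 = 33487$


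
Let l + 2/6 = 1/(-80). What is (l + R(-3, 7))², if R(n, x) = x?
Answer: 2550409/57600 ≈ 44.278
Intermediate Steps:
l = -83/240 (l = -⅓ + 1/(-80) = -⅓ + 1*(-1/80) = -⅓ - 1/80 = -83/240 ≈ -0.34583)
(l + R(-3, 7))² = (-83/240 + 7)² = (1597/240)² = 2550409/57600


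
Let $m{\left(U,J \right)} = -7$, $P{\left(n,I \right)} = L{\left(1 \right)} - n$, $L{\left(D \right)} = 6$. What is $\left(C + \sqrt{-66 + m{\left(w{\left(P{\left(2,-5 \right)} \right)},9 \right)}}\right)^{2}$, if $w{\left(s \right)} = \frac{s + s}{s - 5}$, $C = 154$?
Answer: $\left(154 + i \sqrt{73}\right)^{2} \approx 23643.0 + 2631.6 i$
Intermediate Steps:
$P{\left(n,I \right)} = 6 - n$
$w{\left(s \right)} = \frac{2 s}{-5 + s}$
$\left(C + \sqrt{-66 + m{\left(w{\left(P{\left(2,-5 \right)} \right)},9 \right)}}\right)^{2} = \left(154 + \sqrt{-66 - 7}\right)^{2} = \left(154 + \sqrt{-73}\right)^{2} = \left(154 + i \sqrt{73}\right)^{2}$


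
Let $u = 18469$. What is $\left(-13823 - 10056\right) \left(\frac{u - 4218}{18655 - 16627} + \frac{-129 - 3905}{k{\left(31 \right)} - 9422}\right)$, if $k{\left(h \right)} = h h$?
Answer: $- \frac{3074628113777}{17158908} \approx -1.7919 \cdot 10^{5}$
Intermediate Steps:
$k{\left(h \right)} = h^{2}$
$\left(-13823 - 10056\right) \left(\frac{u - 4218}{18655 - 16627} + \frac{-129 - 3905}{k{\left(31 \right)} - 9422}\right) = \left(-13823 - 10056\right) \left(\frac{18469 - 4218}{18655 - 16627} + \frac{-129 - 3905}{31^{2} - 9422}\right) = - 23879 \left(\frac{14251}{2028} - \frac{4034}{961 - 9422}\right) = - 23879 \left(14251 \cdot \frac{1}{2028} - \frac{4034}{-8461}\right) = - 23879 \left(\frac{14251}{2028} - - \frac{4034}{8461}\right) = - 23879 \left(\frac{14251}{2028} + \frac{4034}{8461}\right) = \left(-23879\right) \frac{128758663}{17158908} = - \frac{3074628113777}{17158908}$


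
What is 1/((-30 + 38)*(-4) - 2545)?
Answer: -1/2577 ≈ -0.00038805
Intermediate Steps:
1/((-30 + 38)*(-4) - 2545) = 1/(8*(-4) - 2545) = 1/(-32 - 2545) = 1/(-2577) = -1/2577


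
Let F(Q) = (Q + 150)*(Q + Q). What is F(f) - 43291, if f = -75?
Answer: -54541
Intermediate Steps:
F(Q) = 2*Q*(150 + Q) (F(Q) = (150 + Q)*(2*Q) = 2*Q*(150 + Q))
F(f) - 43291 = 2*(-75)*(150 - 75) - 43291 = 2*(-75)*75 - 43291 = -11250 - 43291 = -54541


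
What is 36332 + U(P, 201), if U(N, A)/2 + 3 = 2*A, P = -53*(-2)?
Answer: 37130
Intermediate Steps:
P = 106
U(N, A) = -6 + 4*A (U(N, A) = -6 + 2*(2*A) = -6 + 4*A)
36332 + U(P, 201) = 36332 + (-6 + 4*201) = 36332 + (-6 + 804) = 36332 + 798 = 37130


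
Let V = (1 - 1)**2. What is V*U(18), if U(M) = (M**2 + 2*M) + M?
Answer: 0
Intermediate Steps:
V = 0 (V = 0**2 = 0)
U(M) = M**2 + 3*M
V*U(18) = 0*(18*(3 + 18)) = 0*(18*21) = 0*378 = 0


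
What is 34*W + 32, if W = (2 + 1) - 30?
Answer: -886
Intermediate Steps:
W = -27 (W = 3 - 30 = -27)
34*W + 32 = 34*(-27) + 32 = -918 + 32 = -886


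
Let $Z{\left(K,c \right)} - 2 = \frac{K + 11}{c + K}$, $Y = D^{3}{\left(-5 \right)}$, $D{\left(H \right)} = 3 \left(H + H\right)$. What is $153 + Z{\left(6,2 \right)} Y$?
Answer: $-111222$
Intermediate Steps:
$D{\left(H \right)} = 6 H$ ($D{\left(H \right)} = 3 \cdot 2 H = 6 H$)
$Y = -27000$ ($Y = \left(6 \left(-5\right)\right)^{3} = \left(-30\right)^{3} = -27000$)
$Z{\left(K,c \right)} = 2 + \frac{11 + K}{K + c}$ ($Z{\left(K,c \right)} = 2 + \frac{K + 11}{c + K} = 2 + \frac{11 + K}{K + c}$)
$153 + Z{\left(6,2 \right)} Y = 153 + \frac{11 + 2 \cdot 2 + 3 \cdot 6}{6 + 2} \left(-27000\right) = 153 + \frac{11 + 4 + 18}{8} \left(-27000\right) = 153 + \frac{1}{8} \cdot 33 \left(-27000\right) = 153 + \frac{33}{8} \left(-27000\right) = 153 - 111375 = -111222$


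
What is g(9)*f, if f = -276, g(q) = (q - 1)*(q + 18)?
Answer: -59616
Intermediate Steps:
g(q) = (-1 + q)*(18 + q)
g(9)*f = (-18 + 9**2 + 17*9)*(-276) = (-18 + 81 + 153)*(-276) = 216*(-276) = -59616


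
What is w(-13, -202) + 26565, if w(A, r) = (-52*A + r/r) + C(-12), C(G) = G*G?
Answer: 27386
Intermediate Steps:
C(G) = G**2
w(A, r) = 145 - 52*A (w(A, r) = (-52*A + r/r) + (-12)**2 = (-52*A + 1) + 144 = (1 - 52*A) + 144 = 145 - 52*A)
w(-13, -202) + 26565 = (145 - 52*(-13)) + 26565 = (145 + 676) + 26565 = 821 + 26565 = 27386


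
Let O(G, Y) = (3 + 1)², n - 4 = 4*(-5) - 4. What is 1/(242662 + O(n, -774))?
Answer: 1/242678 ≈ 4.1207e-6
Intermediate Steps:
n = -20 (n = 4 + (4*(-5) - 4) = 4 + (-20 - 4) = 4 - 24 = -20)
O(G, Y) = 16 (O(G, Y) = 4² = 16)
1/(242662 + O(n, -774)) = 1/(242662 + 16) = 1/242678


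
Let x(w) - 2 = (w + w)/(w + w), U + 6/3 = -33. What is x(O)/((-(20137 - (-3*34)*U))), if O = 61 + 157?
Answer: -3/16567 ≈ -0.00018108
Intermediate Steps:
U = -35 (U = -2 - 33 = -35)
O = 218
x(w) = 3 (x(w) = 2 + (w + w)/(w + w) = 2 + (2*w)/((2*w)) = 2 + (2*w)*(1/(2*w)) = 2 + 1 = 3)
x(O)/((-(20137 - (-3*34)*U))) = 3/((-(20137 - (-3*34)*(-35)))) = 3/((-(20137 - (-102)*(-35)))) = 3/((-(20137 - 1*3570))) = 3/((-(20137 - 3570))) = 3/((-1*16567)) = 3/(-16567) = 3*(-1/16567) = -3/16567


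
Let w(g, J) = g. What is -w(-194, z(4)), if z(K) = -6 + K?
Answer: 194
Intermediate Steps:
-w(-194, z(4)) = -1*(-194) = 194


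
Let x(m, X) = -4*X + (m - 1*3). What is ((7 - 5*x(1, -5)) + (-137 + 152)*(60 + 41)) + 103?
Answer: 1535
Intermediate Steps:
x(m, X) = -3 + m - 4*X (x(m, X) = -4*X + (m - 3) = -4*X + (-3 + m) = -3 + m - 4*X)
((7 - 5*x(1, -5)) + (-137 + 152)*(60 + 41)) + 103 = ((7 - 5*(-3 + 1 - 4*(-5))) + (-137 + 152)*(60 + 41)) + 103 = ((7 - 5*(-3 + 1 + 20)) + 15*101) + 103 = ((7 - 5*18) + 1515) + 103 = ((7 - 90) + 1515) + 103 = (-83 + 1515) + 103 = 1432 + 103 = 1535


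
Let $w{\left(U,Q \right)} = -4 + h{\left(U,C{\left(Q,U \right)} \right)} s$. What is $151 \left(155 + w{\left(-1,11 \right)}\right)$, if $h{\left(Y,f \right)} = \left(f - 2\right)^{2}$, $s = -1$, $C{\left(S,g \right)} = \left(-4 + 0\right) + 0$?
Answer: $17365$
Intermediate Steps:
$C{\left(S,g \right)} = -4$ ($C{\left(S,g \right)} = -4 + 0 = -4$)
$h{\left(Y,f \right)} = \left(-2 + f\right)^{2}$
$w{\left(U,Q \right)} = -40$ ($w{\left(U,Q \right)} = -4 + \left(-2 - 4\right)^{2} \left(-1\right) = -4 + \left(-6\right)^{2} \left(-1\right) = -4 + 36 \left(-1\right) = -4 - 36 = -40$)
$151 \left(155 + w{\left(-1,11 \right)}\right) = 151 \left(155 - 40\right) = 151 \cdot 115 = 17365$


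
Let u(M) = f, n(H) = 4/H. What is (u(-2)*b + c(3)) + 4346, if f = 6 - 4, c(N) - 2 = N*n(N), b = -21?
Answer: 4310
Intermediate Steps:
c(N) = 6 (c(N) = 2 + N*(4/N) = 2 + 4 = 6)
f = 2
u(M) = 2
(u(-2)*b + c(3)) + 4346 = (2*(-21) + 6) + 4346 = (-42 + 6) + 4346 = -36 + 4346 = 4310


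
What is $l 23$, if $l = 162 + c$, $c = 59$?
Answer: $5083$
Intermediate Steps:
$l = 221$ ($l = 162 + 59 = 221$)
$l 23 = 221 \cdot 23 = 5083$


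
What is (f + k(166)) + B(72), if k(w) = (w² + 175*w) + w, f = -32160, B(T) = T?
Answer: 24684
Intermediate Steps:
k(w) = w² + 176*w
(f + k(166)) + B(72) = (-32160 + 166*(176 + 166)) + 72 = (-32160 + 166*342) + 72 = (-32160 + 56772) + 72 = 24612 + 72 = 24684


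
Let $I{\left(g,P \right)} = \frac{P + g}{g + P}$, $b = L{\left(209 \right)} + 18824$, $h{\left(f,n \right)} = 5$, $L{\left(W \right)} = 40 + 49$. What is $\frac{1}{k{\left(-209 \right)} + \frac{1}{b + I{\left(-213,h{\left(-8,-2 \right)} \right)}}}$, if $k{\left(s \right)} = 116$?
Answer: $\frac{18914}{2194025} \approx 0.0086207$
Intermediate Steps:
$L{\left(W \right)} = 89$
$b = 18913$ ($b = 89 + 18824 = 18913$)
$I{\left(g,P \right)} = 1$ ($I{\left(g,P \right)} = \frac{P + g}{P + g} = 1$)
$\frac{1}{k{\left(-209 \right)} + \frac{1}{b + I{\left(-213,h{\left(-8,-2 \right)} \right)}}} = \frac{1}{116 + \frac{1}{18913 + 1}} = \frac{1}{116 + \frac{1}{18914}} = \frac{1}{\frac{2194025}{18914}} = \frac{18914}{2194025}$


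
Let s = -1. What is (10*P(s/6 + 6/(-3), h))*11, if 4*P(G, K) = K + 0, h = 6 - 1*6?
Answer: 0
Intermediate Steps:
h = 0 (h = 6 - 6 = 0)
P(G, K) = K/4 (P(G, K) = (K + 0)/4 = K/4)
(10*P(s/6 + 6/(-3), h))*11 = (10*((1/4)*0))*11 = (10*0)*11 = 0*11 = 0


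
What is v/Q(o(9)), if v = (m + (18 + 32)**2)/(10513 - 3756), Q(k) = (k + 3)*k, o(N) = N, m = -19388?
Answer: -4222/182439 ≈ -0.023142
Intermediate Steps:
Q(k) = k*(3 + k) (Q(k) = (3 + k)*k = k*(3 + k))
v = -16888/6757 (v = (-19388 + (18 + 32)**2)/(10513 - 3756) = (-19388 + 50**2)/6757 = (-19388 + 2500)*(1/6757) = -16888*1/6757 = -16888/6757 ≈ -2.4993)
v/Q(o(9)) = -16888*1/(9*(3 + 9))/6757 = -16888/(6757*(9*12)) = -16888/6757/108 = -16888/6757*1/108 = -4222/182439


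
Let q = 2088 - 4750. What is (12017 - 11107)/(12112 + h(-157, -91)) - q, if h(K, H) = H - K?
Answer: 16209373/6089 ≈ 2662.1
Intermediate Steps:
q = -2662
(12017 - 11107)/(12112 + h(-157, -91)) - q = (12017 - 11107)/(12112 + (-91 - 1*(-157))) - 1*(-2662) = 910/(12112 + (-91 + 157)) + 2662 = 910/(12112 + 66) + 2662 = 910/12178 + 2662 = 910*(1/12178) + 2662 = 455/6089 + 2662 = 16209373/6089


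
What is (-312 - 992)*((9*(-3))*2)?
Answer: 70416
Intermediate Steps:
(-312 - 992)*((9*(-3))*2) = -(-35208)*2 = -1304*(-54) = 70416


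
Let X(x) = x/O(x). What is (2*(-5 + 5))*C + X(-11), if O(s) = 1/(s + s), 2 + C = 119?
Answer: 242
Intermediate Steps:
C = 117 (C = -2 + 119 = 117)
O(s) = 1/(2*s)
X(x) = 2*x² (X(x) = x/((1/(2*x))) = x*(2*x) = 2*x²)
(2*(-5 + 5))*C + X(-11) = (2*(-5 + 5))*117 + 2*(-11)² = (2*0)*117 + 2*121 = 0*117 + 242 = 0 + 242 = 242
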